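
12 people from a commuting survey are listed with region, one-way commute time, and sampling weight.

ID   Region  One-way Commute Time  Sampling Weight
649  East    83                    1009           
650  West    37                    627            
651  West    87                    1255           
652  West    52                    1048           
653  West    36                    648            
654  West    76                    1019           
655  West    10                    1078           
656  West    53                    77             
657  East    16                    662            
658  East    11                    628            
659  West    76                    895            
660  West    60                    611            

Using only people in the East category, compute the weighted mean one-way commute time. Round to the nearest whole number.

44

East rows: 649, 657, 658
Weighted sum = 101247
Sum of weights = 2299
Weighted mean = 101247 / 2299 = 44.039582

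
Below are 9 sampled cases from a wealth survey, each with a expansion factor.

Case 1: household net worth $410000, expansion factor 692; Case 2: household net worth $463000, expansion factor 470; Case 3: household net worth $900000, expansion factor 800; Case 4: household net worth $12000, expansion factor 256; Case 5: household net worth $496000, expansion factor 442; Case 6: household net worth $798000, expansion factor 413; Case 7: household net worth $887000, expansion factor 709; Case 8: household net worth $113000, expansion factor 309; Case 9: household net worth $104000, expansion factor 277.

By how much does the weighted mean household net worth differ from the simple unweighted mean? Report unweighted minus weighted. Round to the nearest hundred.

Unweighted sum = 410000 + 463000 + 900000 + 12000 + 496000 + 798000 + 887000 + 113000 + 104000 = 4183000
Unweighted mean = 4183000 / 9 = 464777.78
Weighted sum = 410000×692 + 463000×470 + 900000×800 + 12000×256 + 496000×442 + 798000×413 + 887000×709 + 113000×309 + 104000×277
  = 283720000 + 217610000 + 720000000 + 3072000 + 219232000 + 329574000 + 628883000 + 34917000 + 28808000 = 2465816000
Sum of weights = 692 + 470 + 800 + 256 + 442 + 413 + 709 + 309 + 277 = 4368
Weighted mean = 2465816000 / 4368 = 564518.32
Difference (unweighted minus weighted) = -99740.537

-99700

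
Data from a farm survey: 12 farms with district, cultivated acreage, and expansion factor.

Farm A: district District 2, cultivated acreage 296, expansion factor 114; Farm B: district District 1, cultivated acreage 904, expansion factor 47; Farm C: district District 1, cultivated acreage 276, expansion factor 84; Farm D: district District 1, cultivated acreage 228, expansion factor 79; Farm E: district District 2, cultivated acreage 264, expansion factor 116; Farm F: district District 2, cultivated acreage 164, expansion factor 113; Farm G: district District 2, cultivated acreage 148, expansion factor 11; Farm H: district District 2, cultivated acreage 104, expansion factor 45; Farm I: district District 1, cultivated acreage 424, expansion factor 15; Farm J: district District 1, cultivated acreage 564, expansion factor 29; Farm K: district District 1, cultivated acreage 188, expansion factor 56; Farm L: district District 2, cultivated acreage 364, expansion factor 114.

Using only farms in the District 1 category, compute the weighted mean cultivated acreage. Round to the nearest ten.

District 1 rows: B, C, D, I, J, K
Weighted sum = 904×47 + 276×84 + 228×79 + 424×15 + 564×29 + 188×56
  = 42488 + 23184 + 18012 + 6360 + 16356 + 10528 = 116928
Sum of weights = 47 + 84 + 79 + 15 + 29 + 56 = 310
Weighted mean = 116928 / 310 = 377.1871

380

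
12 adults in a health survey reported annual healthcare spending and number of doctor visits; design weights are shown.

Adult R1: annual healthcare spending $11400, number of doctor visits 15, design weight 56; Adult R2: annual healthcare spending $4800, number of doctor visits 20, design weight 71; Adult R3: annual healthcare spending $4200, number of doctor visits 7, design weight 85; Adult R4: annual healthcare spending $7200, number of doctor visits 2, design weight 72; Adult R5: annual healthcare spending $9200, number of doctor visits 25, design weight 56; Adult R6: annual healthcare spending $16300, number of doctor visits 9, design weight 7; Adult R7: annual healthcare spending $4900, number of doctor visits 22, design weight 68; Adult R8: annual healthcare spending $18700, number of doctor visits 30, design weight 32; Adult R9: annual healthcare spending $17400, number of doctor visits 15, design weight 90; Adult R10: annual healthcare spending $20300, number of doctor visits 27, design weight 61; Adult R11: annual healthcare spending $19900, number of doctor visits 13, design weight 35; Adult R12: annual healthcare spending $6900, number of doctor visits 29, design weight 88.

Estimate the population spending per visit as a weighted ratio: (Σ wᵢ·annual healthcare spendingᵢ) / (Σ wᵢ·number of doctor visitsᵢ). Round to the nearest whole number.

582

Σ wᵢ·y = 11400×56 + 4800×71 + 4200×85 + 7200×72 + 9200×56 + 16300×7 + 4900×68 + 18700×32 + 17400×90 + 20300×61 + 19900×35 + 6900×88
  = 7523500
Σ wᵢ·x = 15×56 + 20×71 + 7×85 + 2×72 + 25×56 + 9×7 + 22×68 + 30×32 + 15×90 + 27×61 + 13×35 + 29×88
  = 840 + 1420 + 595 + 144 + 1400 + 63 + 1496 + 960 + 1350 + 1647 + 455 + 2552 = 12922
Ratio = 7523500 / 12922 = 582.22411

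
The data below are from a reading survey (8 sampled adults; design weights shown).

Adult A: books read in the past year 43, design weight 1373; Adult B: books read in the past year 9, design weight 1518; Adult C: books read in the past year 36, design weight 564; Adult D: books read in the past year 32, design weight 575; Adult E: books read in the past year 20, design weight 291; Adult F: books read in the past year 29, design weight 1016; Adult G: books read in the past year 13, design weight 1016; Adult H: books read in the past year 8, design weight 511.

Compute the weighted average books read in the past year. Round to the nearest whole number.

Weighted sum = 43×1373 + 9×1518 + 36×564 + 32×575 + 20×291 + 29×1016 + 13×1016 + 8×511
  = 59039 + 13662 + 20304 + 18400 + 5820 + 29464 + 13208 + 4088 = 163985
Sum of weights = 6864
Weighted mean = 163985 / 6864 = 23.890589

24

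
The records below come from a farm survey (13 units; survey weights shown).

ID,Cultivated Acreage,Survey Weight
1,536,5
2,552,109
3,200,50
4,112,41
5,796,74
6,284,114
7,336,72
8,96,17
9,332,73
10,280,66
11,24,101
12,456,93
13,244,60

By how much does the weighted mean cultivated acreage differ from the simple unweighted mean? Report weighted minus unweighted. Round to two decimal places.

Unweighted sum = 4248
Unweighted mean = 4248 / 13 = 326.76923
Weighted sum = 296732
Sum of weights = 875
Weighted mean = 296732 / 875 = 339.12229
Difference (weighted minus unweighted) = 12.353055

12.35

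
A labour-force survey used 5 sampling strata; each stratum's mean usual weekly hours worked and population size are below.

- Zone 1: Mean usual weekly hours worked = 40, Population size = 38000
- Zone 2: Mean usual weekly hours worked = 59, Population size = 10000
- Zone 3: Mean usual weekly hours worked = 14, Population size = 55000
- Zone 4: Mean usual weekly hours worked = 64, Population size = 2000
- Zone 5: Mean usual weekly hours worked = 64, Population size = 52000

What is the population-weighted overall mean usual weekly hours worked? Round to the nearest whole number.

40

Σ Nₕ·x̄ₕ = 40×38000 + 59×10000 + 14×55000 + 64×2000 + 64×52000
  = 1520000 + 590000 + 770000 + 128000 + 3328000 = 6336000
Σ Nₕ = 157000
Overall mean = 6336000 / 157000 = 40.356688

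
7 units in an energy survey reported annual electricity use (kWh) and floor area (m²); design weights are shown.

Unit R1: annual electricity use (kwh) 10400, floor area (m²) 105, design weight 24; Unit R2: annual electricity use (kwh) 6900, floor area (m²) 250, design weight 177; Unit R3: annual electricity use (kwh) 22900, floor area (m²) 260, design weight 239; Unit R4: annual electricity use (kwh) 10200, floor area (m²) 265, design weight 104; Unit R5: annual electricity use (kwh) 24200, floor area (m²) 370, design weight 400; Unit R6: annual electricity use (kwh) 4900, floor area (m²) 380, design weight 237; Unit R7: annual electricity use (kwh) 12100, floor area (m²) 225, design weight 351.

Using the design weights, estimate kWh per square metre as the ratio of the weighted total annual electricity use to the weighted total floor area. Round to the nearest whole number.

Σ wᵢ·y = 10400×24 + 6900×177 + 22900×239 + 10200×104 + 24200×400 + 4900×237 + 12100×351
  = 249600 + 1221300 + 5473100 + 1060800 + 9680000 + 1161300 + 4247100 = 23093200
Σ wᵢ·x = 105×24 + 250×177 + 260×239 + 265×104 + 370×400 + 380×237 + 225×351
  = 453505
Ratio = 23093200 / 453505 = 50.9216

51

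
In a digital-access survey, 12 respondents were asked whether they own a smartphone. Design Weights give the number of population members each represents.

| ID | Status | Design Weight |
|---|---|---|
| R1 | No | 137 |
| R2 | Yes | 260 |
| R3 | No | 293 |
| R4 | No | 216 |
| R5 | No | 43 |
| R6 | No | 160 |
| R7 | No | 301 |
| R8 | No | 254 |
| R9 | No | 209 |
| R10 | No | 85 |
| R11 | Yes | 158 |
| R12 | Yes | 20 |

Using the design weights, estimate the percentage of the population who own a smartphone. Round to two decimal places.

Sum of weights for 'Yes' = 260 + 158 + 20 = 438
Total weight = 137 + 260 + 293 + 216 + 43 + 160 + 301 + 254 + 209 + 85 + 158 + 20 = 2136
Weighted proportion = 438 / 2136 = 0.20505618 → 20.505618%

20.51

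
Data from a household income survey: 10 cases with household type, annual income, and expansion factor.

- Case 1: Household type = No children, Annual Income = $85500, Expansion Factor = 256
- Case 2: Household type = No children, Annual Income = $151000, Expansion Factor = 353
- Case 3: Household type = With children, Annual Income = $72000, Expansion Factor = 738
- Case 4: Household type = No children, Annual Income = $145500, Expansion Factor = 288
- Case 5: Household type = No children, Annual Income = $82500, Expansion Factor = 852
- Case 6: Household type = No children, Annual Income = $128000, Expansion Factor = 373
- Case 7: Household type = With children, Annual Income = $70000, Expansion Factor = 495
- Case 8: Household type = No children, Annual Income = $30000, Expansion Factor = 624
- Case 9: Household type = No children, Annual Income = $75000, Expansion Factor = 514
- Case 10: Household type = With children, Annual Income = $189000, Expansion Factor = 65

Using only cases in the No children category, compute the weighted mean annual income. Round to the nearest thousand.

90000

No children rows: 1, 2, 4, 5, 6, 8, 9
Weighted sum = 292399000
Sum of weights = 3260
Weighted mean = 292399000 / 3260 = 89692.945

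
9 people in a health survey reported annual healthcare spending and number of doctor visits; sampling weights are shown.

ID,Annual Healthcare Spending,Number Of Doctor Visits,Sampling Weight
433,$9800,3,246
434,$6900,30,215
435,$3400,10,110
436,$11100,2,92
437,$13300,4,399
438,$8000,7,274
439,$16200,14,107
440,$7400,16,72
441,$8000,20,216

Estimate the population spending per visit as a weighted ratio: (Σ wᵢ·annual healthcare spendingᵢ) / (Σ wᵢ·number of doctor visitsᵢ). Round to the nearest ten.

Σ wᵢ·y = 9800×246 + 6900×215 + 3400×110 + 11100×92 + 13300×399 + 8000×274 + 16200×107 + 7400×72 + 8000×216
  = 2410800 + 1483500 + 374000 + 1021200 + 5306700 + 2192000 + 1733400 + 532800 + 1728000 = 16782400
Σ wᵢ·x = 18956
Ratio = 16782400 / 18956 = 885.33446

890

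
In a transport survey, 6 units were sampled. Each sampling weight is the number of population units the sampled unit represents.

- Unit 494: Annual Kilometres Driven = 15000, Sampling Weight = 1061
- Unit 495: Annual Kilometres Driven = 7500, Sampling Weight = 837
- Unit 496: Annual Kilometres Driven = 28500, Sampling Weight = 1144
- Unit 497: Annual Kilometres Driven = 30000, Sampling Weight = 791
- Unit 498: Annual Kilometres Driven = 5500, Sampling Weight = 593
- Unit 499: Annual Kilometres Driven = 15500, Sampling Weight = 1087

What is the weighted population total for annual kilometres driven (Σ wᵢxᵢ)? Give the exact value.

98636500

Weighted total = 15000×1061 + 7500×837 + 28500×1144 + 30000×791 + 5500×593 + 15500×1087
  = 15915000 + 6277500 + 32604000 + 23730000 + 3261500 + 16848500 = 98636500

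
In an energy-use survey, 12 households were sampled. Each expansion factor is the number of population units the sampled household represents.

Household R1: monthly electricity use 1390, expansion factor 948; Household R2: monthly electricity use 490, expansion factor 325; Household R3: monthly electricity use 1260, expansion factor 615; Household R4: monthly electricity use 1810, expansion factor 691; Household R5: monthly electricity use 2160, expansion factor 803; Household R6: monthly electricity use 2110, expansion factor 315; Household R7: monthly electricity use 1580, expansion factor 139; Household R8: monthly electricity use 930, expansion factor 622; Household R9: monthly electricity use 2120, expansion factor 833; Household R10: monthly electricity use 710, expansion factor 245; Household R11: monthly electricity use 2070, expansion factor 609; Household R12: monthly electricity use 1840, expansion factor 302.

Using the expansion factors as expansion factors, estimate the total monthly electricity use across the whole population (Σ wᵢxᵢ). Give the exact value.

10456010

Weighted total = 1390×948 + 490×325 + 1260×615 + 1810×691 + 2160×803 + 2110×315 + 1580×139 + 930×622 + 2120×833 + 710×245 + 2070×609 + 1840×302
  = 1317720 + 159250 + 774900 + 1250710 + 1734480 + 664650 + 219620 + 578460 + 1765960 + 173950 + 1260630 + 555680 = 10456010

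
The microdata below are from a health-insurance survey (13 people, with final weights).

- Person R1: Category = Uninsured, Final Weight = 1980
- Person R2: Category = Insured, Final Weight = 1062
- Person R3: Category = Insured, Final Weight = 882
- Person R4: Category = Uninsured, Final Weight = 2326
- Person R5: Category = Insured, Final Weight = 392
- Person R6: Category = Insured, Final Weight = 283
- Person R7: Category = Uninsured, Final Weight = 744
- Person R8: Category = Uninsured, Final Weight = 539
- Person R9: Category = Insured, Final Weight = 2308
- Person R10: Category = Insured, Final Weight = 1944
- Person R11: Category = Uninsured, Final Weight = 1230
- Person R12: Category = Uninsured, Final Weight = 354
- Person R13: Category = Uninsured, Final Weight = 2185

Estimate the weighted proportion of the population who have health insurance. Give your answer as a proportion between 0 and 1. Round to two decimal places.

0.42

Sum of weights for 'Insured' = 1062 + 882 + 392 + 283 + 2308 + 1944 = 6871
Total weight = 16229
Weighted proportion = 6871 / 16229 = 0.4233779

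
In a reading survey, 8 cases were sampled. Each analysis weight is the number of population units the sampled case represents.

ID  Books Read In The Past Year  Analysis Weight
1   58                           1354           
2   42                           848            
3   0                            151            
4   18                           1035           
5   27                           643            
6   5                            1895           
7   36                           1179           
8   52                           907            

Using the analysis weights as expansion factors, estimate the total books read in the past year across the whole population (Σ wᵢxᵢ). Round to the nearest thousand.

249000

Weighted total = 58×1354 + 42×848 + 0×151 + 18×1035 + 27×643 + 5×1895 + 36×1179 + 52×907
  = 78532 + 35616 + 0 + 18630 + 17361 + 9475 + 42444 + 47164 = 249222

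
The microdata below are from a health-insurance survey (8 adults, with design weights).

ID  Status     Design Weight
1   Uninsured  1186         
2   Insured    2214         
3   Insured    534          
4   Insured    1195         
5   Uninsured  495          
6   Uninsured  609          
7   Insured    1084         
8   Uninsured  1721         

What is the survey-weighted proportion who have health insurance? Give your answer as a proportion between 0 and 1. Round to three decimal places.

Sum of weights for 'Insured' = 2214 + 534 + 1195 + 1084 = 5027
Total weight = 9038
Weighted proportion = 5027 / 9038 = 0.55620713

0.556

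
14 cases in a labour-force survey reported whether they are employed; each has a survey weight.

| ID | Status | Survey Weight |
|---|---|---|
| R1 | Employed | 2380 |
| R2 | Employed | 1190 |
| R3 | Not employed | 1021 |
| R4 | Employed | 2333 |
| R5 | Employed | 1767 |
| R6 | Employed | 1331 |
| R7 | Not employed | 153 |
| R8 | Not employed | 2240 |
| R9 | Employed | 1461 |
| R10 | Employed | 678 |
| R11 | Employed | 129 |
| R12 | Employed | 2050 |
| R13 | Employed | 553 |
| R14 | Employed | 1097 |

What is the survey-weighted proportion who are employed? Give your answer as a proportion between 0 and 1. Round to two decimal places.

Sum of weights for 'Employed' = 2380 + 1190 + 2333 + 1767 + 1331 + 1461 + 678 + 129 + 2050 + 553 + 1097 = 14969
Total weight = 18383
Weighted proportion = 14969 / 18383 = 0.81428494

0.81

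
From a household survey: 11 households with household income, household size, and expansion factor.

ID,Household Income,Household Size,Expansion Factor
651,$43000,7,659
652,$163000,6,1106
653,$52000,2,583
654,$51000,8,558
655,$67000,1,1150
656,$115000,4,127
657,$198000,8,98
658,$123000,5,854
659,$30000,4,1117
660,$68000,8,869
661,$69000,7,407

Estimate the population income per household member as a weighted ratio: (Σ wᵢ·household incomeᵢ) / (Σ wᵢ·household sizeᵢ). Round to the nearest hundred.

Σ wᵢ·y = 43000×659 + 163000×1106 + 52000×583 + 51000×558 + 67000×1150 + 115000×127 + 198000×98 + 123000×854 + 30000×1117 + 68000×869 + 69000×407
  = 28337000 + 180278000 + 30316000 + 28458000 + 77050000 + 14605000 + 19404000 + 105042000 + 33510000 + 59092000 + 28083000 = 604175000
Σ wᵢ·x = 7×659 + 6×1106 + 2×583 + 8×558 + 1×1150 + 4×127 + 8×98 + 5×854 + 4×1117 + 8×869 + 7×407
  = 37860
Ratio = 604175000 / 37860 = 15958.135

16000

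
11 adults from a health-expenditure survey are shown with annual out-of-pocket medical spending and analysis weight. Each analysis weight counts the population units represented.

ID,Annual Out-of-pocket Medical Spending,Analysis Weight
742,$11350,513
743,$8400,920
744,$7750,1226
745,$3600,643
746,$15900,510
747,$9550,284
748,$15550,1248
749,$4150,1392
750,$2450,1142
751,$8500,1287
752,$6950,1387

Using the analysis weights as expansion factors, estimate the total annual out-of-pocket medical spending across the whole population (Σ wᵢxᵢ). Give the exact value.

Weighted total = 11350×513 + 8400×920 + 7750×1226 + 3600×643 + 15900×510 + 9550×284 + 15550×1248 + 4150×1392 + 2450×1142 + 8500×1287 + 6950×1387
  = 5822550 + 7728000 + 9501500 + 2314800 + 8109000 + 2712200 + 19406400 + 5776800 + 2797900 + 10939500 + 9639650 = 84748300

84748300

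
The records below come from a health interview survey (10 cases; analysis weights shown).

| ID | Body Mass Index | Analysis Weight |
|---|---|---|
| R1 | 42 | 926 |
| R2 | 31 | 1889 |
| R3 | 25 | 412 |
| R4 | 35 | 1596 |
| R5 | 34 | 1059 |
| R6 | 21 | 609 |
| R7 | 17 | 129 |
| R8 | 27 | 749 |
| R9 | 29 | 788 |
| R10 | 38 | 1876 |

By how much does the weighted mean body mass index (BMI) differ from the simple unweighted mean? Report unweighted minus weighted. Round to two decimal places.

Unweighted sum = 42 + 31 + 25 + 35 + 34 + 21 + 17 + 27 + 29 + 38 = 299
Unweighted mean = 299 / 10 = 29.9
Weighted sum = 328962
Sum of weights = 926 + 1889 + 412 + 1596 + 1059 + 609 + 129 + 749 + 788 + 1876 = 10033
Weighted mean = 328962 / 10033 = 32.788
Difference (unweighted minus weighted) = -2.8879996

-2.89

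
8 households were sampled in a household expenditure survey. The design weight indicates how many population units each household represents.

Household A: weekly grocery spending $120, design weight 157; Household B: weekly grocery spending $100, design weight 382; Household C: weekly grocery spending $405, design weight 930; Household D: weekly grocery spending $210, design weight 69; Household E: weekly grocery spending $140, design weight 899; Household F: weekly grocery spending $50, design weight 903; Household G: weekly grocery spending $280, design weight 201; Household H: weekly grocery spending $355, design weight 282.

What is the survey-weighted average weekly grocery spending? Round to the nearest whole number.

Weighted sum = 775580
Sum of weights = 157 + 382 + 930 + 69 + 899 + 903 + 201 + 282 = 3823
Weighted mean = 775580 / 3823 = 202.87209

203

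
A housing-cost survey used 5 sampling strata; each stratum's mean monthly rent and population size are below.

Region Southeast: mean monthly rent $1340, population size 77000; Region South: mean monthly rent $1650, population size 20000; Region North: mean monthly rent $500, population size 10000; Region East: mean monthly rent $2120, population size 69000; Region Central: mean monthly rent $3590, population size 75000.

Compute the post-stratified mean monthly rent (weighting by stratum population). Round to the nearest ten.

2220

Σ Nₕ·x̄ₕ = 1340×77000 + 1650×20000 + 500×10000 + 2120×69000 + 3590×75000
  = 556710000
Σ Nₕ = 77000 + 20000 + 10000 + 69000 + 75000 = 251000
Overall mean = 556710000 / 251000 = 2217.9681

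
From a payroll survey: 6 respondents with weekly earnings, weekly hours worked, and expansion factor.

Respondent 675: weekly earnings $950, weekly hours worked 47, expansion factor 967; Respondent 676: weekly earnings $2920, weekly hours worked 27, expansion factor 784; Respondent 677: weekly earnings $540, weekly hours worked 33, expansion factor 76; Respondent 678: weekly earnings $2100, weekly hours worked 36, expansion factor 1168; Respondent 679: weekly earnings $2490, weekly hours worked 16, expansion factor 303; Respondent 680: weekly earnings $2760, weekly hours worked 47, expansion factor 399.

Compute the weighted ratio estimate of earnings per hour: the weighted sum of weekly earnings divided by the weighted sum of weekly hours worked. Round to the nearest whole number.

Σ wᵢ·y = 7557480
Σ wᵢ·x = 47×967 + 27×784 + 33×76 + 36×1168 + 16×303 + 47×399
  = 45449 + 21168 + 2508 + 42048 + 4848 + 18753 = 134774
Ratio = 7557480 / 134774 = 56.075207

56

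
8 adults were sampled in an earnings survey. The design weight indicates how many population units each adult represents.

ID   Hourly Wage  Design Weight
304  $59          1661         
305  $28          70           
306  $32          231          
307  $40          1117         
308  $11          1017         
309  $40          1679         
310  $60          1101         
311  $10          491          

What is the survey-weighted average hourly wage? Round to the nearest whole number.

41

Weighted sum = 59×1661 + 28×70 + 32×231 + 40×1117 + 11×1017 + 40×1679 + 60×1101 + 10×491
  = 301348
Sum of weights = 1661 + 70 + 231 + 1117 + 1017 + 1679 + 1101 + 491 = 7367
Weighted mean = 301348 / 7367 = 40.905117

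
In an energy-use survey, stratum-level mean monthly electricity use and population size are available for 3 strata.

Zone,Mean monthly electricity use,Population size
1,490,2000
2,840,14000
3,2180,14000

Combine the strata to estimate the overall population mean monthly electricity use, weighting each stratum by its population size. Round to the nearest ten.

1440

Σ Nₕ·x̄ₕ = 490×2000 + 840×14000 + 2180×14000
  = 980000 + 11760000 + 30520000 = 43260000
Σ Nₕ = 2000 + 14000 + 14000 = 30000
Overall mean = 43260000 / 30000 = 1442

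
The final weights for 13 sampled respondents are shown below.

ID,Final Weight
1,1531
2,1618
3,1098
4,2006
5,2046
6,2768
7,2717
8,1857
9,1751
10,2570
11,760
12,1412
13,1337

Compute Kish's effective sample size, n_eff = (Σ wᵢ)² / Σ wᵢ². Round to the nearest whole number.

Σ wᵢ = 23471
Σ wᵢ² = 46899817
n_eff = 23471² / 46899817 = 550887841 / 46899817 = 11.746055

12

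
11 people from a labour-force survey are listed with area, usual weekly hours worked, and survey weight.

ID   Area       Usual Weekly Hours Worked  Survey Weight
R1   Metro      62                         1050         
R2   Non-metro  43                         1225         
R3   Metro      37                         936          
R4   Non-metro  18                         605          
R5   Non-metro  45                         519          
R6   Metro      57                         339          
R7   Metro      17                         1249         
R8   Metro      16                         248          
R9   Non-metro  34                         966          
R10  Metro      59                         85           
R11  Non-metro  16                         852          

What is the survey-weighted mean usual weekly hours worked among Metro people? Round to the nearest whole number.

Metro rows: R1, R3, R6, R7, R8, R10
Weighted sum = 62×1050 + 37×936 + 57×339 + 17×1249 + 16×248 + 59×85
  = 149271
Sum of weights = 3907
Weighted mean = 149271 / 3907 = 38.20604

38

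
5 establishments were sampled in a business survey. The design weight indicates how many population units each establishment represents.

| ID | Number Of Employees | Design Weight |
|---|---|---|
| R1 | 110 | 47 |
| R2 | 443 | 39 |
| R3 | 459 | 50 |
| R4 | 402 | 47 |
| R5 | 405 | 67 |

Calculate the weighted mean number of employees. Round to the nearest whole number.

Weighted sum = 110×47 + 443×39 + 459×50 + 402×47 + 405×67
  = 5170 + 17277 + 22950 + 18894 + 27135 = 91426
Sum of weights = 47 + 39 + 50 + 47 + 67 = 250
Weighted mean = 91426 / 250 = 365.704

366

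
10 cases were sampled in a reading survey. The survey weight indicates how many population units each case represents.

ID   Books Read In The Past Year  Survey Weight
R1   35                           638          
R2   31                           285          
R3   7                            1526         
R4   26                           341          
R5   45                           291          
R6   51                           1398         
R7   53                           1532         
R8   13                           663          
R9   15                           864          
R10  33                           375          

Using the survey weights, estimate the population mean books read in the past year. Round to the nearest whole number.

Weighted sum = 35×638 + 31×285 + 7×1526 + 26×341 + 45×291 + 51×1398 + 53×1532 + 13×663 + 15×864 + 33×375
  = 22330 + 8835 + 10682 + 8866 + 13095 + 71298 + 81196 + 8619 + 12960 + 12375 = 250256
Sum of weights = 638 + 285 + 1526 + 341 + 291 + 1398 + 1532 + 663 + 864 + 375 = 7913
Weighted mean = 250256 / 7913 = 31.625932

32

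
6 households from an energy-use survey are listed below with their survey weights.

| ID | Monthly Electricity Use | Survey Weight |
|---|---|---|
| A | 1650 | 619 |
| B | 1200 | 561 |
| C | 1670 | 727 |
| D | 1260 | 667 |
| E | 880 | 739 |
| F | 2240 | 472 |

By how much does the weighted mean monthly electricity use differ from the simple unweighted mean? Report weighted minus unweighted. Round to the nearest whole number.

Unweighted sum = 8900
Unweighted mean = 8900 / 6 = 1483.3333
Weighted sum = 5456660
Sum of weights = 3785
Weighted mean = 5456660 / 3785 = 1441.6539
Difference (weighted minus unweighted) = -41.679436

-42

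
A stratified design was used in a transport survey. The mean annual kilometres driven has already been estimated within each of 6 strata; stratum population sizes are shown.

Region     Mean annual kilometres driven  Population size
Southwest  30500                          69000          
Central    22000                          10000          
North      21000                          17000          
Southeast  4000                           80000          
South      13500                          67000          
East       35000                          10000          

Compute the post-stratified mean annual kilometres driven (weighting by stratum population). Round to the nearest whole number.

Σ Nₕ·x̄ₕ = 30500×69000 + 22000×10000 + 21000×17000 + 4000×80000 + 13500×67000 + 35000×10000
  = 4256000000
Σ Nₕ = 69000 + 10000 + 17000 + 80000 + 67000 + 10000 = 253000
Overall mean = 4256000000 / 253000 = 16822.134

16822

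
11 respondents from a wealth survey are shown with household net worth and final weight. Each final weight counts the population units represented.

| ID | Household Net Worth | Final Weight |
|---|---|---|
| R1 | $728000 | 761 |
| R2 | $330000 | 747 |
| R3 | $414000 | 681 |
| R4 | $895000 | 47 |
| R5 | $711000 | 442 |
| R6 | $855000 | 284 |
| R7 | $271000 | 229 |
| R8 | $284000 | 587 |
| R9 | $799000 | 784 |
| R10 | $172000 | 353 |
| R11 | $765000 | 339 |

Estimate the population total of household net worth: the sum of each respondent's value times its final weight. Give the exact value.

2856833000

Weighted total = 728000×761 + 330000×747 + 414000×681 + 895000×47 + 711000×442 + 855000×284 + 271000×229 + 284000×587 + 799000×784 + 172000×353 + 765000×339
  = 2856833000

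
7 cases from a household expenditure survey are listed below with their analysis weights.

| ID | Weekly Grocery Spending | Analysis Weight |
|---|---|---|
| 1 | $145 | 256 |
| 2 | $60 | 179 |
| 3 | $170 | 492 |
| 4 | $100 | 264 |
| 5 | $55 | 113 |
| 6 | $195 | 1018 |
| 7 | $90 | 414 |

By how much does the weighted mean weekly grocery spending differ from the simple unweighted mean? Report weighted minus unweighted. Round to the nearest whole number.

Unweighted sum = 145 + 60 + 170 + 100 + 55 + 195 + 90 = 815
Unweighted mean = 815 / 7 = 116.42857
Weighted sum = 145×256 + 60×179 + 170×492 + 100×264 + 55×113 + 195×1018 + 90×414
  = 37120 + 10740 + 83640 + 26400 + 6215 + 198510 + 37260 = 399885
Sum of weights = 256 + 179 + 492 + 264 + 113 + 1018 + 414 = 2736
Weighted mean = 399885 / 2736 = 146.1568
Difference (weighted minus unweighted) = 29.728227

30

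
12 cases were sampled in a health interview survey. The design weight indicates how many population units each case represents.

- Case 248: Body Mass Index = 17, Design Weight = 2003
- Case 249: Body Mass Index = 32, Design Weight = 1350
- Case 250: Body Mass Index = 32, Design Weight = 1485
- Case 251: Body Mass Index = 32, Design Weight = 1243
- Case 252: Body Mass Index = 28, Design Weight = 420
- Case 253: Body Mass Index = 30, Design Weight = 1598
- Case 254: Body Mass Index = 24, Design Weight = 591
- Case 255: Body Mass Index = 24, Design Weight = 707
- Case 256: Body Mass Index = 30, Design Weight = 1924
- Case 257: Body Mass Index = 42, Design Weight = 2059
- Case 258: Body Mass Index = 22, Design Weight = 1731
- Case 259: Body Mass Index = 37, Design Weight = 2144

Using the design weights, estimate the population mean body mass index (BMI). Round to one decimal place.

Weighted sum = 17×2003 + 32×1350 + 32×1485 + 32×1243 + 28×420 + 30×1598 + 24×591 + 24×707 + 30×1924 + 42×2059 + 22×1731 + 37×2144
  = 34051 + 43200 + 47520 + 39776 + 11760 + 47940 + 14184 + 16968 + 57720 + 86478 + 38082 + 79328 = 517007
Sum of weights = 2003 + 1350 + 1485 + 1243 + 420 + 1598 + 591 + 707 + 1924 + 2059 + 1731 + 2144 = 17255
Weighted mean = 517007 / 17255 = 29.962735

30.0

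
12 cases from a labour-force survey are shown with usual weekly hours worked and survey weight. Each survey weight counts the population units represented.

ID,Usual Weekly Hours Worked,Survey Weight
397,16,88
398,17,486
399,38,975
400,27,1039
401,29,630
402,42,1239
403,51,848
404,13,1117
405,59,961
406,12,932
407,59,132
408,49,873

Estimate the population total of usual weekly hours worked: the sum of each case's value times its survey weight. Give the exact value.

Weighted total = 321298

321298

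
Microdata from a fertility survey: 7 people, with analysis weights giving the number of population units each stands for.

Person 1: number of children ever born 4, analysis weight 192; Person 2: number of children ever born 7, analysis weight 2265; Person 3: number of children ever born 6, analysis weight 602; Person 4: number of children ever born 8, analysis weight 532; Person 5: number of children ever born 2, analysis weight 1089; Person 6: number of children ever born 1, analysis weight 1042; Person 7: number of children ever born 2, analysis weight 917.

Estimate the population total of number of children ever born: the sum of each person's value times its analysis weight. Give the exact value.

29545

Weighted total = 4×192 + 7×2265 + 6×602 + 8×532 + 2×1089 + 1×1042 + 2×917
  = 768 + 15855 + 3612 + 4256 + 2178 + 1042 + 1834 = 29545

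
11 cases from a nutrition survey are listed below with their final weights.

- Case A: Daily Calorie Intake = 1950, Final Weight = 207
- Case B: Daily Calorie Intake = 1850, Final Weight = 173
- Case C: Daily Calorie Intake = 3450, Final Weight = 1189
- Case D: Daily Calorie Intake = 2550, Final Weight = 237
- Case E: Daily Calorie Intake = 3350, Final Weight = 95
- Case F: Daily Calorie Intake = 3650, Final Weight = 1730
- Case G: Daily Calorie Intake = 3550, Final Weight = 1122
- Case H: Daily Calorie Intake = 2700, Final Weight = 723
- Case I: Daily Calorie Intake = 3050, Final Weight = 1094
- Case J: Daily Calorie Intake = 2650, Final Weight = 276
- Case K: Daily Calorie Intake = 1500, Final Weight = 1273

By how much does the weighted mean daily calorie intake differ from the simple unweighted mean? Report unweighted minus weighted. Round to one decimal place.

-203.0

Unweighted sum = 1950 + 1850 + 3450 + 2550 + 3350 + 3650 + 3550 + 2700 + 3050 + 2650 + 1500 = 30250
Unweighted mean = 30250 / 11 = 2750
Weighted sum = 1950×207 + 1850×173 + 3450×1189 + 2550×237 + 3350×95 + 3650×1730 + 3550×1122 + 2700×723 + 3050×1094 + 2650×276 + 1500×1273
  = 403650 + 320050 + 4102050 + 604350 + 318250 + 6314500 + 3983100 + 1952100 + 3336700 + 731400 + 1909500 = 23975650
Sum of weights = 207 + 173 + 1189 + 237 + 95 + 1730 + 1122 + 723 + 1094 + 276 + 1273 = 8119
Weighted mean = 23975650 / 8119 = 2953.0299
Difference (unweighted minus weighted) = -203.02993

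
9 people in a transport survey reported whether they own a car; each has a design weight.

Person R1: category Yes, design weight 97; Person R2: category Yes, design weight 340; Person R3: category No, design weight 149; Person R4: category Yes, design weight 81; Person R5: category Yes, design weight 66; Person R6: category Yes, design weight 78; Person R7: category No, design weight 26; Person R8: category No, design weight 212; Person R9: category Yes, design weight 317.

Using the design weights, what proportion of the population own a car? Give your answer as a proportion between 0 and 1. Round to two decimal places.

0.72

Sum of weights for 'Yes' = 97 + 340 + 81 + 66 + 78 + 317 = 979
Total weight = 1366
Weighted proportion = 979 / 1366 = 0.71669107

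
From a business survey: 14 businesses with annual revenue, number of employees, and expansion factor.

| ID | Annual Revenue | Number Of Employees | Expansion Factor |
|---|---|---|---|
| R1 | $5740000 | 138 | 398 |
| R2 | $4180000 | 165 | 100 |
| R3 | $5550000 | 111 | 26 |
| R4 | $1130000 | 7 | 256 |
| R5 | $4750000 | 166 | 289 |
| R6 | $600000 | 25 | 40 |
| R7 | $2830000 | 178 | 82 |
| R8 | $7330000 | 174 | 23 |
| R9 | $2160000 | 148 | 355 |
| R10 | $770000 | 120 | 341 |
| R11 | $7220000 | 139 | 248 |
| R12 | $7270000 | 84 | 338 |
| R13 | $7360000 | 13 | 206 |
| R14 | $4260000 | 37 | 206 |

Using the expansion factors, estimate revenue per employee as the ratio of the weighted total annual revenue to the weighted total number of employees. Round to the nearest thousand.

Σ wᵢ·y = 12604410000
Σ wᵢ·x = 310298
Ratio = 12604410000 / 310298 = 40620.339

41000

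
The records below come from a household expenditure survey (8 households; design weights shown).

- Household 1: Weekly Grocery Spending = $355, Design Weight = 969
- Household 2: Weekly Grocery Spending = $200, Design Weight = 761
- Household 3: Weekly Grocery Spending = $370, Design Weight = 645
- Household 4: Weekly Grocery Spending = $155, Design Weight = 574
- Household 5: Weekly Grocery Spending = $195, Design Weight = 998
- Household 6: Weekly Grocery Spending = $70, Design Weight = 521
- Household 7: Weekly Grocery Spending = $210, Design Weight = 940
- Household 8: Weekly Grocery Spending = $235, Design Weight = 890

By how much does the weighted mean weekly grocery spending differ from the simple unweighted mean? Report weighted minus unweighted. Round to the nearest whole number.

8

Unweighted sum = 355 + 200 + 370 + 155 + 195 + 70 + 210 + 235 = 1790
Unweighted mean = 1790 / 8 = 223.75
Weighted sum = 355×969 + 200×761 + 370×645 + 155×574 + 195×998 + 70×521 + 210×940 + 235×890
  = 1461445
Sum of weights = 6298
Weighted mean = 1461445 / 6298 = 232.04906
Difference (weighted minus unweighted) = 8.2990632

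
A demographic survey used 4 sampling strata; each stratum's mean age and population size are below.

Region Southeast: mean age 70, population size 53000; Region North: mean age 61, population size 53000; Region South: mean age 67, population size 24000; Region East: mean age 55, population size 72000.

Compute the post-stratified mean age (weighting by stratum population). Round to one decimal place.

Σ Nₕ·x̄ₕ = 70×53000 + 61×53000 + 67×24000 + 55×72000
  = 3710000 + 3233000 + 1608000 + 3960000 = 12511000
Σ Nₕ = 202000
Overall mean = 12511000 / 202000 = 61.935644

61.9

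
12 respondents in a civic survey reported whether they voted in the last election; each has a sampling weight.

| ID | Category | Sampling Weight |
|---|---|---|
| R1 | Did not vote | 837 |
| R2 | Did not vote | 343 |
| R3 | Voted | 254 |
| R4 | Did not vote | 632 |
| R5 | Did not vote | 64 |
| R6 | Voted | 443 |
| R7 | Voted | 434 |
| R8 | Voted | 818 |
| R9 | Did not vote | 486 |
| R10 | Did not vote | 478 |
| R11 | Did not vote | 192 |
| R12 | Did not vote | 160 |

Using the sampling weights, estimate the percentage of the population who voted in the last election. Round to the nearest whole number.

38

Sum of weights for 'Voted' = 254 + 443 + 434 + 818 = 1949
Total weight = 837 + 343 + 254 + 632 + 64 + 443 + 434 + 818 + 486 + 478 + 192 + 160 = 5141
Weighted proportion = 1949 / 5141 = 0.37910912 → 37.910912%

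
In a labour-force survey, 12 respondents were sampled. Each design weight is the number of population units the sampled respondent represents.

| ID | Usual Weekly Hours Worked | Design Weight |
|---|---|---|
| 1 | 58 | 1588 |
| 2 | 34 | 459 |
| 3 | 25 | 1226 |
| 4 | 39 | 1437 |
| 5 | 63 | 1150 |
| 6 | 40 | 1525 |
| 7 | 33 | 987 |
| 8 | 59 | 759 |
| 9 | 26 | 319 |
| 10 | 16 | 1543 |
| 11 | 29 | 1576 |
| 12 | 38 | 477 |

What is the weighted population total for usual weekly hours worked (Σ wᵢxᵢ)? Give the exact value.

Weighted total = 58×1588 + 34×459 + 25×1226 + 39×1437 + 63×1150 + 40×1525 + 33×987 + 59×759 + 26×319 + 16×1543 + 29×1576 + 38×477
  = 92104 + 15606 + 30650 + 56043 + 72450 + 61000 + 32571 + 44781 + 8294 + 24688 + 45704 + 18126 = 502017

502017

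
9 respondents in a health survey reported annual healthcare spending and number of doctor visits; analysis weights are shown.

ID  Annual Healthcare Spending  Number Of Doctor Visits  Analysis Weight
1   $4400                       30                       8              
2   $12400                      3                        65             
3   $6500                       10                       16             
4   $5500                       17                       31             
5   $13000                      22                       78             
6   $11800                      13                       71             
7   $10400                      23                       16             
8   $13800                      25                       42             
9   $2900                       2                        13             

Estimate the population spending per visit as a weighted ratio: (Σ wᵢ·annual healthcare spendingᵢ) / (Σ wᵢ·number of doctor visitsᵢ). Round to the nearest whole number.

721

Σ wᵢ·y = 3751200
Σ wᵢ·x = 30×8 + 3×65 + 10×16 + 17×31 + 22×78 + 13×71 + 23×16 + 25×42 + 2×13
  = 240 + 195 + 160 + 527 + 1716 + 923 + 368 + 1050 + 26 = 5205
Ratio = 3751200 / 5205 = 720.69164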